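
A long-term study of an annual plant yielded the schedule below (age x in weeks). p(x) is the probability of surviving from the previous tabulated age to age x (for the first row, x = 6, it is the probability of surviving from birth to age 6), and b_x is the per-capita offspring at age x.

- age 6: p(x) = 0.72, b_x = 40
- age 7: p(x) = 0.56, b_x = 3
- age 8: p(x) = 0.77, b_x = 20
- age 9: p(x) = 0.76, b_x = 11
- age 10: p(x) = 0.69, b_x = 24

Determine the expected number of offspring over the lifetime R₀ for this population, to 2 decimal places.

42.72

Survivorship from birth: l_x = p_6·p_7·…·p_x.
  l_6 = 0.72000
  l_7 = 0.40320
  l_8 = 0.31046
  l_9 = 0.23595
  l_10 = 0.16281
R₀ = Σ l_x b_x:
  age 6: 0.72000 × 40 = 28.8000
  age 7: 0.40320 × 3 = 1.2096
  age 8: 0.31046 × 20 = 6.2092
  age 9: 0.23595 × 11 = 2.5955
  age 10: 0.16281 × 24 = 3.9074
R₀ = 28.8000 + 1.2096 + 6.2092 + 2.5955 + 3.9074 = 42.7217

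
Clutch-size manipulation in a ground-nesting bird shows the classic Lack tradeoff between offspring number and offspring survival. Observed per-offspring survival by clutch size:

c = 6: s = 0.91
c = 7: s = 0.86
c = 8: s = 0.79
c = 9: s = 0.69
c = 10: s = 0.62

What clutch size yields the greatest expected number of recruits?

Expected recruits = c × s(c):
  c=6: 6 × 0.91 = 5.460
  c=7: 7 × 0.86 = 6.020
  c=8: 8 × 0.79 = 6.320
  c=9: 9 × 0.69 = 6.210
  c=10: 10 × 0.62 = 6.200
Maximum at c = 8 (6.320 recruits).

8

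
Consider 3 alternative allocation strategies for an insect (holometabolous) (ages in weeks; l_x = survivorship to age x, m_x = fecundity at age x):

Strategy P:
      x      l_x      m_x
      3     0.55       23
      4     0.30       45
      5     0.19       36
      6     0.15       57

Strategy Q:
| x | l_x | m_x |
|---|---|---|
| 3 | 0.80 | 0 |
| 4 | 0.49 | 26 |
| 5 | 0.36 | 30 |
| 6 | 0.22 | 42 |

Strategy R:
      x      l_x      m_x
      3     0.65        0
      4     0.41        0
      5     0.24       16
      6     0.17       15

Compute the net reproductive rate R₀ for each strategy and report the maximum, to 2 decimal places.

Strategy P: R₀ = 0.55×23 + 0.30×45 + 0.19×36 + 0.15×57 = 41.5400
Strategy Q: R₀ = 0.80×0 + 0.49×26 + 0.36×30 + 0.22×42 = 32.7800
Strategy R: R₀ = 0.65×0 + 0.41×0 + 0.24×16 + 0.17×15 = 6.3900
Highest R₀: strategy P with 41.5400.

41.54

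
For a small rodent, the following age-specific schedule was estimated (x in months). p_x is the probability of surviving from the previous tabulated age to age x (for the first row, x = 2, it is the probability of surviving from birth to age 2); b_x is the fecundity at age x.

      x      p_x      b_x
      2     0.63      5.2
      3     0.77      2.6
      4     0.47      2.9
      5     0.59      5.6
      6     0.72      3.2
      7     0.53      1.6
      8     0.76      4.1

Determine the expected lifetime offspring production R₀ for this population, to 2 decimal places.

6.50

Survivorship from birth: l_x = p_2·p_3·…·p_x.
  l_2 = 0.63000
  l_3 = 0.48510
  l_4 = 0.22800
  l_5 = 0.13452
  l_6 = 0.09685
  l_7 = 0.05133
  l_8 = 0.03901
R₀ = Σ l_x b_x:
  age 2: 0.63000 × 5.2 = 3.2760
  age 3: 0.48510 × 2.6 = 1.2613
  age 4: 0.22800 × 2.9 = 0.6612
  age 5: 0.13452 × 5.6 = 0.7533
  age 6: 0.09685 × 3.2 = 0.3099
  age 7: 0.05133 × 1.6 = 0.0821
  age 8: 0.03901 × 4.1 = 0.1599
R₀ = 3.2760 + 1.2613 + 0.6612 + 0.7533 + 0.3099 + 0.0821 + 0.1599 = 6.5038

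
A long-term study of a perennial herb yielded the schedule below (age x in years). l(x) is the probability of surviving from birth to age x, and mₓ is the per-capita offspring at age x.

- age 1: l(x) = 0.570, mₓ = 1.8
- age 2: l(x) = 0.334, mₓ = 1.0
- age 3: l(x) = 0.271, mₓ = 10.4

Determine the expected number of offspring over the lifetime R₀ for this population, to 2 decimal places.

4.18

R₀ = Σ l(x) mₓ:
  age 1: 0.570 × 1.8 = 1.0260
  age 2: 0.334 × 1.0 = 0.3340
  age 3: 0.271 × 10.4 = 2.8184
R₀ = 1.0260 + 0.3340 + 2.8184 = 4.1784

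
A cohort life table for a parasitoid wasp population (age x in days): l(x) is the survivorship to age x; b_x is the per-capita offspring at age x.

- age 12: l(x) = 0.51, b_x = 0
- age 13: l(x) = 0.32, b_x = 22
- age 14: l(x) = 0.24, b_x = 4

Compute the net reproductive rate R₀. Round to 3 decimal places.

8.000

R₀ = Σ l(x) b_x:
  age 12: 0.51 × 0 = 0.0000
  age 13: 0.32 × 22 = 7.0400
  age 14: 0.24 × 4 = 0.9600
R₀ = 0.0000 + 7.0400 + 0.9600 = 8.0000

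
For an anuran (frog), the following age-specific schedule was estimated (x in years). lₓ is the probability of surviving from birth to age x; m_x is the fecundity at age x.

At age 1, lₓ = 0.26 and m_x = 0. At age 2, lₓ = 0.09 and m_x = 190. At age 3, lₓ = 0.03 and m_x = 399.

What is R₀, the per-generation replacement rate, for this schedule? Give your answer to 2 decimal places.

R₀ = Σ lₓ m_x:
  age 1: 0.26 × 0 = 0.0000
  age 2: 0.09 × 190 = 17.1000
  age 3: 0.03 × 399 = 11.9700
R₀ = 0.0000 + 17.1000 + 11.9700 = 29.0700

29.07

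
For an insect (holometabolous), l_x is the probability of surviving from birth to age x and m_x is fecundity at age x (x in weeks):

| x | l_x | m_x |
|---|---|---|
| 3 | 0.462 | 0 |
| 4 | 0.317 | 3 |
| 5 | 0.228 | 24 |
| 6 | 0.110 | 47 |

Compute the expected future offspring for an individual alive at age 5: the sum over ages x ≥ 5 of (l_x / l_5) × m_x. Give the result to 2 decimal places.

l_5 = 0.228. Conditional survival from age 5 to x is l_x / l_5.
  x=5: (0.228/0.228) × 24 = 24.0000
  x=6: (0.110/0.228) × 47 = 22.6754
Sum = 24.0000 + 22.6754 = 46.6754

46.68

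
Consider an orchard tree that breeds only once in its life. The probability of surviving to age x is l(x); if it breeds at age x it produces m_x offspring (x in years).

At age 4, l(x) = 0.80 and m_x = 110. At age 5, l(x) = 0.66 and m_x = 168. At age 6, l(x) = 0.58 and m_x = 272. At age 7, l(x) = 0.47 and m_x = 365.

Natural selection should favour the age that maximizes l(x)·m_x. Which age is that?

7

Expected offspring if breeding at age x = l(x) × m_x:
  age 4: 0.80 × 110 = 88.000
  age 5: 0.66 × 168 = 110.880
  age 6: 0.58 × 272 = 157.760
  age 7: 0.47 × 365 = 171.550
Maximum at age 7 (171.550).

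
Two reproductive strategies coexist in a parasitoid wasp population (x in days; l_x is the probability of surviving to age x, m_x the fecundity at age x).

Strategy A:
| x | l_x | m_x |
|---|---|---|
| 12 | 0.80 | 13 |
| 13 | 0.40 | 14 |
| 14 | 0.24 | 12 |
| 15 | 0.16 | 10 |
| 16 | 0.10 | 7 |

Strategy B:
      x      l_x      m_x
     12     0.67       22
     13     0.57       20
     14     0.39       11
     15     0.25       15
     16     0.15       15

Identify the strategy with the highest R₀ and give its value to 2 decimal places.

Strategy A: R₀ = 0.80×13 + 0.40×14 + 0.24×12 + 0.16×10 + 0.10×7 = 21.1800
Strategy B: R₀ = 0.67×22 + 0.57×20 + 0.39×11 + 0.25×15 + 0.15×15 = 36.4300
Highest R₀: strategy B with 36.4300.

36.43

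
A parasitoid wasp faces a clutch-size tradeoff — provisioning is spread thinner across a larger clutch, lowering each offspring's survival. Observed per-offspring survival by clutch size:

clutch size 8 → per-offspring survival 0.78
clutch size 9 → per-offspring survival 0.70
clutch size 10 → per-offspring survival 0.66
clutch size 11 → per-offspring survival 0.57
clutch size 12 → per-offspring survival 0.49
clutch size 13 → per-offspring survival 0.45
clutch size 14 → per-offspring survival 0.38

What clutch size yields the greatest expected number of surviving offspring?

10

Expected surviving offspring = c × s(c):
  c=8: 8 × 0.78 = 6.240
  c=9: 9 × 0.70 = 6.300
  c=10: 10 × 0.66 = 6.600
  c=11: 11 × 0.57 = 6.270
  c=12: 12 × 0.49 = 5.880
  c=13: 13 × 0.45 = 5.850
  c=14: 14 × 0.38 = 5.320
Maximum at c = 10 (6.600 surviving offspring).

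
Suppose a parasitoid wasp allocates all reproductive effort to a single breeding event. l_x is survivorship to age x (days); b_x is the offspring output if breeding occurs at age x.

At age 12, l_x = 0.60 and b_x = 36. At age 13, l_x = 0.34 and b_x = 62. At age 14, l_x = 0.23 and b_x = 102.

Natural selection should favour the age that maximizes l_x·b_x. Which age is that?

Expected offspring if breeding at age x = l_x × b_x:
  age 12: 0.60 × 36 = 21.600
  age 13: 0.34 × 62 = 21.080
  age 14: 0.23 × 102 = 23.460
Maximum at age 14 (23.460).

14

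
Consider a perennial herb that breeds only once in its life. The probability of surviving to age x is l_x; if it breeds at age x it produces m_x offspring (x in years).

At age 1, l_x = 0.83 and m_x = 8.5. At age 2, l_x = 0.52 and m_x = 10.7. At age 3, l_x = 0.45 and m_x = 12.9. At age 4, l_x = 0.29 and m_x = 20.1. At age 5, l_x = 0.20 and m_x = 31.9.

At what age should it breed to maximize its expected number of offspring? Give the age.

1

Expected offspring if breeding at age x = l_x × m_x:
  age 1: 0.83 × 8.5 = 7.055
  age 2: 0.52 × 10.7 = 5.564
  age 3: 0.45 × 12.9 = 5.805
  age 4: 0.29 × 20.1 = 5.829
  age 5: 0.20 × 31.9 = 6.380
Maximum at age 1 (7.055).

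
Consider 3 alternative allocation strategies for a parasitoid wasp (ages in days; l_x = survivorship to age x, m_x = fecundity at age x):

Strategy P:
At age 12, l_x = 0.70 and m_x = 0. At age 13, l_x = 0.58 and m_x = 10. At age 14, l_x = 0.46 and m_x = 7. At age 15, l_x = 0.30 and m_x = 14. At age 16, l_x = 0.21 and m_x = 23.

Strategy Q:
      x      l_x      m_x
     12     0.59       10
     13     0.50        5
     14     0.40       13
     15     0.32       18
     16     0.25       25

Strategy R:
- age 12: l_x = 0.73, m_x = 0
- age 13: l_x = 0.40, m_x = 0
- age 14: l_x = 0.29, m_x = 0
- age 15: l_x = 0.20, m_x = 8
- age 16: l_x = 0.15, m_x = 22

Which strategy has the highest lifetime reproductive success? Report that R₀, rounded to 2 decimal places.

Strategy P: R₀ = 0.70×0 + 0.58×10 + 0.46×7 + 0.30×14 + 0.21×23 = 18.0500
Strategy Q: R₀ = 0.59×10 + 0.50×5 + 0.40×13 + 0.32×18 + 0.25×25 = 25.6100
Strategy R: R₀ = 0.73×0 + 0.40×0 + 0.29×0 + 0.20×8 + 0.15×22 = 4.9000
Highest R₀: strategy Q with 25.6100.

25.61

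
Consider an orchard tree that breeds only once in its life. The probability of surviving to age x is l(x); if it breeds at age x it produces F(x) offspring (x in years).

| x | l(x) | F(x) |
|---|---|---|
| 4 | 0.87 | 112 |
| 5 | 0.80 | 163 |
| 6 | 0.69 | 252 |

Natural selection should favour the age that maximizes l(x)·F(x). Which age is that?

Expected offspring if breeding at age x = l(x) × F(x):
  age 4: 0.87 × 112 = 97.440
  age 5: 0.80 × 163 = 130.400
  age 6: 0.69 × 252 = 173.880
Maximum at age 6 (173.880).

6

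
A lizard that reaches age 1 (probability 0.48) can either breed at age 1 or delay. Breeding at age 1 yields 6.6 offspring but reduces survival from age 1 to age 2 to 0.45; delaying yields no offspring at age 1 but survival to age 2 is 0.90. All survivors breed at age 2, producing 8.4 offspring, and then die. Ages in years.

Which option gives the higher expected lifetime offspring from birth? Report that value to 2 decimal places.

4.98

breed at age 1: R₀ = 0.48 × (6.6 + 0.45 × 8.4) = 0.48 × 10.3800 = 4.9824
delay to age 2: R₀ = 0.48 × (0.90 × 8.4) = 0.48 × 7.5600 = 3.6288
Higher: breed at age 1 (4.9824).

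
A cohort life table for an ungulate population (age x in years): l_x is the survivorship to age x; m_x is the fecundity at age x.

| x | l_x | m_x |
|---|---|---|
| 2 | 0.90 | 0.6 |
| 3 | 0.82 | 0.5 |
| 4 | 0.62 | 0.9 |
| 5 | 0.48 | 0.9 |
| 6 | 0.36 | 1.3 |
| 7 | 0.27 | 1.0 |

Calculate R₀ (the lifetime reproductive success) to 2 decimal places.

2.68

R₀ = Σ l_x m_x:
  age 2: 0.90 × 0.6 = 0.5400
  age 3: 0.82 × 0.5 = 0.4100
  age 4: 0.62 × 0.9 = 0.5580
  age 5: 0.48 × 0.9 = 0.4320
  age 6: 0.36 × 1.3 = 0.4680
  age 7: 0.27 × 1.0 = 0.2700
R₀ = 0.5400 + 0.4100 + 0.5580 + 0.4320 + 0.4680 + 0.2700 = 2.6780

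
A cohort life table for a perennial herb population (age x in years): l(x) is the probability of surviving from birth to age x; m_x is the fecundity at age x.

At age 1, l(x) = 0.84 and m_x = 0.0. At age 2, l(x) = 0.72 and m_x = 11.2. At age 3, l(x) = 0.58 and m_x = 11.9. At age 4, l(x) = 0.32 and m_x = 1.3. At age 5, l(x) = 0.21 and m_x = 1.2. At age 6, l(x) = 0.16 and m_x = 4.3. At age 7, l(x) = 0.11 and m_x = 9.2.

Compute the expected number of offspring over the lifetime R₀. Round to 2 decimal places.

R₀ = Σ l(x) m_x:
  age 1: 0.84 × 0.0 = 0.0000
  age 2: 0.72 × 11.2 = 8.0640
  age 3: 0.58 × 11.9 = 6.9020
  age 4: 0.32 × 1.3 = 0.4160
  age 5: 0.21 × 1.2 = 0.2520
  age 6: 0.16 × 4.3 = 0.6880
  age 7: 0.11 × 9.2 = 1.0120
R₀ = 0.0000 + 8.0640 + 6.9020 + 0.4160 + 0.2520 + 0.6880 + 1.0120 = 17.3340

17.33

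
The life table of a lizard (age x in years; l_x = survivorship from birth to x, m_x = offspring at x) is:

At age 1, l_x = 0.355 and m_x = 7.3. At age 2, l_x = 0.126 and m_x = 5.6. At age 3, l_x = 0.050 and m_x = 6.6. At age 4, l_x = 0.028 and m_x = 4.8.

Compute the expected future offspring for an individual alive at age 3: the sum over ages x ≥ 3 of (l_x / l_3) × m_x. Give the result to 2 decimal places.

9.29

l_3 = 0.050. Conditional survival from age 3 to x is l_x / l_3.
  x=3: (0.050/0.050) × 6.6 = 6.6000
  x=4: (0.028/0.050) × 4.8 = 2.6880
Sum = 6.6000 + 2.6880 = 9.2880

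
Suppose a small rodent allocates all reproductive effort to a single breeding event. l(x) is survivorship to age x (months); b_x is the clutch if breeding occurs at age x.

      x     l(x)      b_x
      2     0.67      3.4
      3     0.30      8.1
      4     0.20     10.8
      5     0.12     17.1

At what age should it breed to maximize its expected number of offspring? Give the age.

3

Expected offspring if breeding at age x = l(x) × b_x:
  age 2: 0.67 × 3.4 = 2.278
  age 3: 0.30 × 8.1 = 2.430
  age 4: 0.20 × 10.8 = 2.160
  age 5: 0.12 × 17.1 = 2.052
Maximum at age 3 (2.430).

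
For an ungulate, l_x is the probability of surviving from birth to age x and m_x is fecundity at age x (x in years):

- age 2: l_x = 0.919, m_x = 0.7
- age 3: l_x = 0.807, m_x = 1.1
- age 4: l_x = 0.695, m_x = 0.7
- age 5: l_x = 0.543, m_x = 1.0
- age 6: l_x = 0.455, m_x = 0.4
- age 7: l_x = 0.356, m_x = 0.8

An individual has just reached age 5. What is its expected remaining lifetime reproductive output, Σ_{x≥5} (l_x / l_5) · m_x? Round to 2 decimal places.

1.86

l_5 = 0.543. Conditional survival from age 5 to x is l_x / l_5.
  x=5: (0.543/0.543) × 1.0 = 1.0000
  x=6: (0.455/0.543) × 0.4 = 0.3352
  x=7: (0.356/0.543) × 0.8 = 0.5245
Sum = 1.0000 + 0.3352 + 0.5245 = 1.8597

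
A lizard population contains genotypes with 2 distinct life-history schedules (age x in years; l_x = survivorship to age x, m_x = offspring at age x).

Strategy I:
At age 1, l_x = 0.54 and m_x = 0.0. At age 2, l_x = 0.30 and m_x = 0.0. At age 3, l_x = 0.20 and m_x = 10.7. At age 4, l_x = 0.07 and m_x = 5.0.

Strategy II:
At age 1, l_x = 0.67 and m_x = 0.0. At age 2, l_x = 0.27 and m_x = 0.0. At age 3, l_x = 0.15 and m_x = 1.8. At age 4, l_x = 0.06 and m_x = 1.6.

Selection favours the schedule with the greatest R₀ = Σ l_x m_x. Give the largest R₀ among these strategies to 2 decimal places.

Strategy I: R₀ = 0.54×0.0 + 0.30×0.0 + 0.20×10.7 + 0.07×5.0 = 2.4900
Strategy II: R₀ = 0.67×0.0 + 0.27×0.0 + 0.15×1.8 + 0.06×1.6 = 0.3660
Highest R₀: strategy I with 2.4900.

2.49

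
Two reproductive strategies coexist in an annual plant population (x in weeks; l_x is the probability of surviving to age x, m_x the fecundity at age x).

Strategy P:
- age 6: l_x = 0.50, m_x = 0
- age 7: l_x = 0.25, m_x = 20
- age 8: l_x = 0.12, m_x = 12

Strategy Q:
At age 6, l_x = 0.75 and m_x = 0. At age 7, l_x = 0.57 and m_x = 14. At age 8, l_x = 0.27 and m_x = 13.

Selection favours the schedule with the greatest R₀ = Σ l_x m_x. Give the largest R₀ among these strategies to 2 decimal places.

Strategy P: R₀ = 0.50×0 + 0.25×20 + 0.12×12 = 6.4400
Strategy Q: R₀ = 0.75×0 + 0.57×14 + 0.27×13 = 11.4900
Highest R₀: strategy Q with 11.4900.

11.49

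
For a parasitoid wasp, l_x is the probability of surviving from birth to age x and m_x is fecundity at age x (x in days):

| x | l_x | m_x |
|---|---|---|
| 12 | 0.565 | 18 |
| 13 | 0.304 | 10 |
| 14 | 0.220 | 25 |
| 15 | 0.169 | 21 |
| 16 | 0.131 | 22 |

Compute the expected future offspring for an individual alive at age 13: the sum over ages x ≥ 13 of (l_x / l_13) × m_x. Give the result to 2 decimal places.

l_13 = 0.304. Conditional survival from age 13 to x is l_x / l_13.
  x=13: (0.304/0.304) × 10 = 10.0000
  x=14: (0.220/0.304) × 25 = 18.0921
  x=15: (0.169/0.304) × 21 = 11.6743
  x=16: (0.131/0.304) × 22 = 9.4803
Sum = 10.0000 + 18.0921 + 11.6743 + 9.4803 = 49.2467

49.25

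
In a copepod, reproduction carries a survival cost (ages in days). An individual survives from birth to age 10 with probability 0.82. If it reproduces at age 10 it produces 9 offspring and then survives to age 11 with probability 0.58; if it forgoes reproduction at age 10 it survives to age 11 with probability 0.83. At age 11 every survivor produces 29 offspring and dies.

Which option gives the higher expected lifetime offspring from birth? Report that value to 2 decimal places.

breed at age 10: R₀ = 0.82 × (9 + 0.58 × 29) = 0.82 × 25.8200 = 21.1724
delay to age 11: R₀ = 0.82 × (0.83 × 29) = 0.82 × 24.0700 = 19.7374
Higher: breed at age 10 (21.1724).

21.17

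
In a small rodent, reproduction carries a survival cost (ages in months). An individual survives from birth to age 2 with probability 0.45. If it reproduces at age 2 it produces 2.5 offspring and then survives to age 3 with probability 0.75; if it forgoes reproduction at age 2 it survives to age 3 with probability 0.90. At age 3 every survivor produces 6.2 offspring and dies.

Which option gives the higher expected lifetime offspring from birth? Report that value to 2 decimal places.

breed at age 2: R₀ = 0.45 × (2.5 + 0.75 × 6.2) = 0.45 × 7.1500 = 3.2175
delay to age 3: R₀ = 0.45 × (0.90 × 6.2) = 0.45 × 5.5800 = 2.5110
Higher: breed at age 2 (3.2175).

3.22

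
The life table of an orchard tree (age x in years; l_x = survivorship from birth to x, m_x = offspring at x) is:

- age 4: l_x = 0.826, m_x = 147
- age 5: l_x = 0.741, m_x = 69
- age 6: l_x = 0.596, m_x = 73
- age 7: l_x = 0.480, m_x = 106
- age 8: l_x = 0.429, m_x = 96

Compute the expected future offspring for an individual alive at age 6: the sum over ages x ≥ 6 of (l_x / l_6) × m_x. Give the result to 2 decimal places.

227.47

l_6 = 0.596. Conditional survival from age 6 to x is l_x / l_6.
  x=6: (0.596/0.596) × 73 = 73.0000
  x=7: (0.480/0.596) × 106 = 85.3691
  x=8: (0.429/0.596) × 96 = 69.1007
Sum = 73.0000 + 85.3691 + 69.1007 = 227.4698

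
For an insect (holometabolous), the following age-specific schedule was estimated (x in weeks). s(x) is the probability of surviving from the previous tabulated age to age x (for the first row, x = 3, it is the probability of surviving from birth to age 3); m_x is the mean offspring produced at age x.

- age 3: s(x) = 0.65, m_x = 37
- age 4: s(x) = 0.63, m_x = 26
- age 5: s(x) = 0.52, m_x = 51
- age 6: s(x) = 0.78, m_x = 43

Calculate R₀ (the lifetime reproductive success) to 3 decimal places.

52.699

Survivorship from birth: l_x = s_3·s_4·…·s_x.
  l_3 = 0.65000
  l_4 = 0.40950
  l_5 = 0.21294
  l_6 = 0.16609
R₀ = Σ l_x m_x:
  age 3: 0.65000 × 37 = 24.0500
  age 4: 0.40950 × 26 = 10.6470
  age 5: 0.21294 × 51 = 10.8599
  age 6: 0.16609 × 43 = 7.1419
R₀ = 24.0500 + 10.6470 + 10.8599 + 7.1419 = 52.6988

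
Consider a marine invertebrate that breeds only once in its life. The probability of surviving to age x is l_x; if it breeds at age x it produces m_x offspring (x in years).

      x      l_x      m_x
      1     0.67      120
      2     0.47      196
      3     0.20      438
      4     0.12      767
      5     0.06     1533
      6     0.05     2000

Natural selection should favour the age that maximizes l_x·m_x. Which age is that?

Expected offspring if breeding at age x = l_x × m_x:
  age 1: 0.67 × 120 = 80.400
  age 2: 0.47 × 196 = 92.120
  age 3: 0.20 × 438 = 87.600
  age 4: 0.12 × 767 = 92.040
  age 5: 0.06 × 1533 = 91.980
  age 6: 0.05 × 2000 = 100.000
Maximum at age 6 (100.000).

6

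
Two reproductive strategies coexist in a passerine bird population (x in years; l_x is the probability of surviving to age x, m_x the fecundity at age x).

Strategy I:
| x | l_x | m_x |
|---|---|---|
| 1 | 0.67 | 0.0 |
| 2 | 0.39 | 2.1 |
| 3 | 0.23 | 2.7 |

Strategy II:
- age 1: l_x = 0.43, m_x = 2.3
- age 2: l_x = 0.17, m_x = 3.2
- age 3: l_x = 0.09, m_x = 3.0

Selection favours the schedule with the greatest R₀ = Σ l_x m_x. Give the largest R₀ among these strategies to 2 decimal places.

1.80

Strategy I: R₀ = 0.67×0.0 + 0.39×2.1 + 0.23×2.7 = 1.4400
Strategy II: R₀ = 0.43×2.3 + 0.17×3.2 + 0.09×3.0 = 1.8030
Highest R₀: strategy II with 1.8030.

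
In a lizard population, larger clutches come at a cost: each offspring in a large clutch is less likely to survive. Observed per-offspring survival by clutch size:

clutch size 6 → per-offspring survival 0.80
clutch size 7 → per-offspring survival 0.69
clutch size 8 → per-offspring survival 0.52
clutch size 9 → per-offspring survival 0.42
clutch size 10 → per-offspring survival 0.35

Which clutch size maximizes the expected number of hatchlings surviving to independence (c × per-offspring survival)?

Expected hatchlings surviving to independence = c × s(c):
  c=6: 6 × 0.80 = 4.800
  c=7: 7 × 0.69 = 4.830
  c=8: 8 × 0.52 = 4.160
  c=9: 9 × 0.42 = 3.780
  c=10: 10 × 0.35 = 3.500
Maximum at c = 7 (4.830 hatchlings surviving to independence).

7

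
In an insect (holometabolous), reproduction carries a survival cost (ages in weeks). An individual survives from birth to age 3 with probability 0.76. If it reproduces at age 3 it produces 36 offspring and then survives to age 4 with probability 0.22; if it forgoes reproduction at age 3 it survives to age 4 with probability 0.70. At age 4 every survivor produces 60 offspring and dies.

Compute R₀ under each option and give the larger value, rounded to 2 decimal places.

breed at age 3: R₀ = 0.76 × (36 + 0.22 × 60) = 0.76 × 49.2000 = 37.3920
delay to age 4: R₀ = 0.76 × (0.70 × 60) = 0.76 × 42.0000 = 31.9200
Higher: breed at age 3 (37.3920).

37.39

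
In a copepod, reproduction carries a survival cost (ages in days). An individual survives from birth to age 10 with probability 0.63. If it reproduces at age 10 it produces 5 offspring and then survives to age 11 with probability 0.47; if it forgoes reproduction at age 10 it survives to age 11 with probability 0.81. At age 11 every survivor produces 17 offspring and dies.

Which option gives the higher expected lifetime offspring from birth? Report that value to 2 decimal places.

breed at age 10: R₀ = 0.63 × (5 + 0.47 × 17) = 0.63 × 12.9900 = 8.1837
delay to age 11: R₀ = 0.63 × (0.81 × 17) = 0.63 × 13.7700 = 8.6751
Higher: delay to age 11 (8.6751).

8.68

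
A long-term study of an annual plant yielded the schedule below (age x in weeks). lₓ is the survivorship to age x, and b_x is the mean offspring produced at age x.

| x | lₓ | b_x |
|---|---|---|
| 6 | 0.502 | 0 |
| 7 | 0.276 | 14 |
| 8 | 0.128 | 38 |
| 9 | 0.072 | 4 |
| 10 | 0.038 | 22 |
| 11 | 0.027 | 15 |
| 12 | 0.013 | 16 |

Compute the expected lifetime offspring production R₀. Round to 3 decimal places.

10.465

R₀ = Σ lₓ b_x:
  age 6: 0.502 × 0 = 0.0000
  age 7: 0.276 × 14 = 3.8640
  age 8: 0.128 × 38 = 4.8640
  age 9: 0.072 × 4 = 0.2880
  age 10: 0.038 × 22 = 0.8360
  age 11: 0.027 × 15 = 0.4050
  age 12: 0.013 × 16 = 0.2080
R₀ = 0.0000 + 3.8640 + 4.8640 + 0.2880 + 0.8360 + 0.4050 + 0.2080 = 10.4650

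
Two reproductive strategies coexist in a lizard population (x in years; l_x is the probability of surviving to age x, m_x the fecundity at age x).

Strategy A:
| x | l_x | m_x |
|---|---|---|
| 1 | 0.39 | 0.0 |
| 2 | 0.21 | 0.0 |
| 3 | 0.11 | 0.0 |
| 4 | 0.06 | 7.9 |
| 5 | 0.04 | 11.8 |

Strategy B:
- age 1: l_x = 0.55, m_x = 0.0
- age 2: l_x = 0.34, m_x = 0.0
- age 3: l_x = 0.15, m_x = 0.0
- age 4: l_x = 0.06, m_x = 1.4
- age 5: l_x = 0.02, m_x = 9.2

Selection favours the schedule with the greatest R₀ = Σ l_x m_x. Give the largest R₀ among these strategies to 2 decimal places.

0.95

Strategy A: R₀ = 0.39×0.0 + 0.21×0.0 + 0.11×0.0 + 0.06×7.9 + 0.04×11.8 = 0.9460
Strategy B: R₀ = 0.55×0.0 + 0.34×0.0 + 0.15×0.0 + 0.06×1.4 + 0.02×9.2 = 0.2680
Highest R₀: strategy A with 0.9460.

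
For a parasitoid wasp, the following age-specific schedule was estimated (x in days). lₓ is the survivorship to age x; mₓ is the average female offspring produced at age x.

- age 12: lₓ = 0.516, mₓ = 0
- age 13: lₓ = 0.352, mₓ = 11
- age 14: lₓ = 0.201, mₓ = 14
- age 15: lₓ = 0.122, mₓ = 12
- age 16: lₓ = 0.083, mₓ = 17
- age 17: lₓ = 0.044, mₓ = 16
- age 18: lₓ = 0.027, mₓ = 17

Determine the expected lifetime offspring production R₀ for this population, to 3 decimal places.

10.724

R₀ = Σ lₓ mₓ:
  age 12: 0.516 × 0 = 0.0000
  age 13: 0.352 × 11 = 3.8720
  age 14: 0.201 × 14 = 2.8140
  age 15: 0.122 × 12 = 1.4640
  age 16: 0.083 × 17 = 1.4110
  age 17: 0.044 × 16 = 0.7040
  age 18: 0.027 × 17 = 0.4590
R₀ = 0.0000 + 3.8720 + 2.8140 + 1.4640 + 1.4110 + 0.7040 + 0.4590 = 10.7240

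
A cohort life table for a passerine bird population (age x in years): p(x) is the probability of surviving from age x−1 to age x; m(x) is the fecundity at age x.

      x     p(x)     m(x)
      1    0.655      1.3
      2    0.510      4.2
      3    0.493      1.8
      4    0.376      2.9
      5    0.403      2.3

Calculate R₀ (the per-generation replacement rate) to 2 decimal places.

2.79

Survivorship from birth: l_x = p_1·p_2·…·p_x.
  l_1 = 0.65500
  l_2 = 0.33405
  l_3 = 0.16469
  l_4 = 0.06192
  l_5 = 0.02495
R₀ = Σ l_x m(x):
  age 1: 0.65500 × 1.3 = 0.8515
  age 2: 0.33405 × 4.2 = 1.4030
  age 3: 0.16469 × 1.8 = 0.2964
  age 4: 0.06192 × 2.9 = 0.1796
  age 5: 0.02495 × 2.3 = 0.0574
R₀ = 0.8515 + 1.4030 + 0.2964 + 0.1796 + 0.0574 = 2.7879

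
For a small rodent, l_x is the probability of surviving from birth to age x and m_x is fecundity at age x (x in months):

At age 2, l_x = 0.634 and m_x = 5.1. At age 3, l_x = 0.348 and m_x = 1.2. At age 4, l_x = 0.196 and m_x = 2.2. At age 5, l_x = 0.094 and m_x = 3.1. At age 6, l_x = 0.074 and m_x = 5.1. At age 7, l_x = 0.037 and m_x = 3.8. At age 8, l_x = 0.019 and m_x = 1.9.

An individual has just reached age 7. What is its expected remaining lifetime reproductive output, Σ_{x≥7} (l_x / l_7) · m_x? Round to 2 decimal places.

l_7 = 0.037. Conditional survival from age 7 to x is l_x / l_7.
  x=7: (0.037/0.037) × 3.8 = 3.8000
  x=8: (0.019/0.037) × 1.9 = 0.9757
Sum = 3.8000 + 0.9757 = 4.7757

4.78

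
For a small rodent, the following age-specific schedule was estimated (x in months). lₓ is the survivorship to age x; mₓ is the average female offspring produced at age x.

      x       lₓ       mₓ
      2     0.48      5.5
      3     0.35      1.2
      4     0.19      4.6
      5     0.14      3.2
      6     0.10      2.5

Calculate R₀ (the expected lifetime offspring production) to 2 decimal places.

R₀ = Σ lₓ mₓ:
  age 2: 0.48 × 5.5 = 2.6400
  age 3: 0.35 × 1.2 = 0.4200
  age 4: 0.19 × 4.6 = 0.8740
  age 5: 0.14 × 3.2 = 0.4480
  age 6: 0.10 × 2.5 = 0.2500
R₀ = 2.6400 + 0.4200 + 0.8740 + 0.4480 + 0.2500 = 4.6320

4.63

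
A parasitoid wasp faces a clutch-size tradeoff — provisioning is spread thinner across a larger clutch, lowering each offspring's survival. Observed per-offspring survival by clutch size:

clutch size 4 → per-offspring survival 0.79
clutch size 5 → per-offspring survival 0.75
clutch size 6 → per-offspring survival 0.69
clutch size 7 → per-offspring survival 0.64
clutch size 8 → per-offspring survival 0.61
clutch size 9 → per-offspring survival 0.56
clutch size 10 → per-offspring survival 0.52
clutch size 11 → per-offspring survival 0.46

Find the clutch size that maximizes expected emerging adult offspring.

10

Expected emerging adult offspring = c × s(c):
  c=4: 4 × 0.79 = 3.160
  c=5: 5 × 0.75 = 3.750
  c=6: 6 × 0.69 = 4.140
  c=7: 7 × 0.64 = 4.480
  c=8: 8 × 0.61 = 4.880
  c=9: 9 × 0.56 = 5.040
  c=10: 10 × 0.52 = 5.200
  c=11: 11 × 0.46 = 5.060
Maximum at c = 10 (5.200 emerging adult offspring).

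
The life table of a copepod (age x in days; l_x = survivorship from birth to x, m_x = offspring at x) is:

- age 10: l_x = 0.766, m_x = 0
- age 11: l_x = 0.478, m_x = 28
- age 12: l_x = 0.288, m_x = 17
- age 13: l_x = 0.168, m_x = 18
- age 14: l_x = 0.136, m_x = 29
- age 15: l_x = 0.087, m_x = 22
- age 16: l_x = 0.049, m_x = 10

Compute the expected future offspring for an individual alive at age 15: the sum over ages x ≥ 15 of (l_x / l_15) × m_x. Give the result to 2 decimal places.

l_15 = 0.087. Conditional survival from age 15 to x is l_x / l_15.
  x=15: (0.087/0.087) × 22 = 22.0000
  x=16: (0.049/0.087) × 10 = 5.6322
Sum = 22.0000 + 5.6322 = 27.6322

27.63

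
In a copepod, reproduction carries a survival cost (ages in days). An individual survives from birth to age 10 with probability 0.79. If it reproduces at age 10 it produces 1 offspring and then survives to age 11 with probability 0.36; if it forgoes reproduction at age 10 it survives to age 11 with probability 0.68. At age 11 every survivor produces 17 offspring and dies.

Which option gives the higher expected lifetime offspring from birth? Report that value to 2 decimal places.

9.13

breed at age 10: R₀ = 0.79 × (1 + 0.36 × 17) = 0.79 × 7.1200 = 5.6248
delay to age 11: R₀ = 0.79 × (0.68 × 17) = 0.79 × 11.5600 = 9.1324
Higher: delay to age 11 (9.1324).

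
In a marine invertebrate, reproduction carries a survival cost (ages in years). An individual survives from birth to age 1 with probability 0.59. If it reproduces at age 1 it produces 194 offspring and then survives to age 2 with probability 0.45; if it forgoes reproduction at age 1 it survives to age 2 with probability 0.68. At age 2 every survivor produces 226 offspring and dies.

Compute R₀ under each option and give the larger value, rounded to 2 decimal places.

breed at age 1: R₀ = 0.59 × (194 + 0.45 × 226) = 0.59 × 295.7000 = 174.4630
delay to age 2: R₀ = 0.59 × (0.68 × 226) = 0.59 × 153.6800 = 90.6712
Higher: breed at age 1 (174.4630).

174.46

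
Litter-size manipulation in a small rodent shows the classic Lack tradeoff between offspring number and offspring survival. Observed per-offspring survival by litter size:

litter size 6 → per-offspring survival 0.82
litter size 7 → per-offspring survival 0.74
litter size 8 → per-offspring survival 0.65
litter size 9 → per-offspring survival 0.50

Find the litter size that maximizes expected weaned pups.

8

Expected weaned pups = c × s(c):
  c=6: 6 × 0.82 = 4.920
  c=7: 7 × 0.74 = 5.180
  c=8: 8 × 0.65 = 5.200
  c=9: 9 × 0.50 = 4.500
Maximum at c = 8 (5.200 weaned pups).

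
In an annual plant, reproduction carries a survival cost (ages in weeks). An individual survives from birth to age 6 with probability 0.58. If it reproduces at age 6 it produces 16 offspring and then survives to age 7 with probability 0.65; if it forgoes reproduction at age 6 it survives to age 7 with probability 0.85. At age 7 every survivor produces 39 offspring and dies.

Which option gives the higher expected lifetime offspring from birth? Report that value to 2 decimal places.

23.98

breed at age 6: R₀ = 0.58 × (16 + 0.65 × 39) = 0.58 × 41.3500 = 23.9830
delay to age 7: R₀ = 0.58 × (0.85 × 39) = 0.58 × 33.1500 = 19.2270
Higher: breed at age 6 (23.9830).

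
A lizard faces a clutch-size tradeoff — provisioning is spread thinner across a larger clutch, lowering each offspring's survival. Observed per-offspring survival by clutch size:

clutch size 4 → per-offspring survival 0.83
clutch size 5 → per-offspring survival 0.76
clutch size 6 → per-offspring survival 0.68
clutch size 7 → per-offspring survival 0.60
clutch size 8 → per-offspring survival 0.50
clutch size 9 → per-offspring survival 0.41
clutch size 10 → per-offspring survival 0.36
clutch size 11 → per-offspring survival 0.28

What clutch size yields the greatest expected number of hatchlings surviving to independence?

7

Expected hatchlings surviving to independence = c × s(c):
  c=4: 4 × 0.83 = 3.320
  c=5: 5 × 0.76 = 3.800
  c=6: 6 × 0.68 = 4.080
  c=7: 7 × 0.60 = 4.200
  c=8: 8 × 0.50 = 4.000
  c=9: 9 × 0.41 = 3.690
  c=10: 10 × 0.36 = 3.600
  c=11: 11 × 0.28 = 3.080
Maximum at c = 7 (4.200 hatchlings surviving to independence).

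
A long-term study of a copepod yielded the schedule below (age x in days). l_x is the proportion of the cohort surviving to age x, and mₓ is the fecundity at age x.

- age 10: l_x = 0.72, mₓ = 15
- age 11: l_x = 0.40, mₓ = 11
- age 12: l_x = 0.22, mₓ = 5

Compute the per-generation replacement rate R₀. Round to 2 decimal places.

R₀ = Σ l_x mₓ:
  age 10: 0.72 × 15 = 10.8000
  age 11: 0.40 × 11 = 4.4000
  age 12: 0.22 × 5 = 1.1000
R₀ = 10.8000 + 4.4000 + 1.1000 = 16.3000

16.30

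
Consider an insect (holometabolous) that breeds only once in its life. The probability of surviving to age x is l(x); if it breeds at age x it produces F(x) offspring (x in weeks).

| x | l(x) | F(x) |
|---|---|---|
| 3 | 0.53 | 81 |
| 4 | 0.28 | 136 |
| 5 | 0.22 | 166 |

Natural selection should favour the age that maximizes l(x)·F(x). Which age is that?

Expected offspring if breeding at age x = l(x) × F(x):
  age 3: 0.53 × 81 = 42.930
  age 4: 0.28 × 136 = 38.080
  age 5: 0.22 × 166 = 36.520
Maximum at age 3 (42.930).

3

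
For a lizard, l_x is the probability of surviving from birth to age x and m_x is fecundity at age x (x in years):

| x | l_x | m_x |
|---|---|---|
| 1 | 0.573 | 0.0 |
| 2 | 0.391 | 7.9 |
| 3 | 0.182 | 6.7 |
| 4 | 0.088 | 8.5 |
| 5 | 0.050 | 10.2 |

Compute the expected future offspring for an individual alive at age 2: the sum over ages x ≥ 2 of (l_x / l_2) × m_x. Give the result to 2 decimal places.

l_2 = 0.391. Conditional survival from age 2 to x is l_x / l_2.
  x=2: (0.391/0.391) × 7.9 = 7.9000
  x=3: (0.182/0.391) × 6.7 = 3.1187
  x=4: (0.088/0.391) × 8.5 = 1.9130
  x=5: (0.050/0.391) × 10.2 = 1.3043
Sum = 7.9000 + 3.1187 + 1.9130 + 1.3043 = 14.2361

14.24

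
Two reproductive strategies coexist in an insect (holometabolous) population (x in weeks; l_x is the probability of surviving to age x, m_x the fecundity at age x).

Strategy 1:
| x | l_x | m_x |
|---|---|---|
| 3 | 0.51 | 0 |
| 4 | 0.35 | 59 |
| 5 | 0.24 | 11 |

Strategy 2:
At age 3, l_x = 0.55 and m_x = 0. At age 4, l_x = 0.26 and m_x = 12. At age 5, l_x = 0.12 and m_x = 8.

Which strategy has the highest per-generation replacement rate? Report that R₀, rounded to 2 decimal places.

23.29

Strategy 1: R₀ = 0.51×0 + 0.35×59 + 0.24×11 = 23.2900
Strategy 2: R₀ = 0.55×0 + 0.26×12 + 0.12×8 = 4.0800
Highest R₀: strategy 1 with 23.2900.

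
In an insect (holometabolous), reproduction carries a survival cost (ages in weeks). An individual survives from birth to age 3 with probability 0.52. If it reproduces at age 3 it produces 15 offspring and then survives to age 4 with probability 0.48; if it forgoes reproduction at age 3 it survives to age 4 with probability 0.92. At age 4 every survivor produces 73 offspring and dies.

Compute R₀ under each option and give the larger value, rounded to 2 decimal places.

34.92

breed at age 3: R₀ = 0.52 × (15 + 0.48 × 73) = 0.52 × 50.0400 = 26.0208
delay to age 4: R₀ = 0.52 × (0.92 × 73) = 0.52 × 67.1600 = 34.9232
Higher: delay to age 4 (34.9232).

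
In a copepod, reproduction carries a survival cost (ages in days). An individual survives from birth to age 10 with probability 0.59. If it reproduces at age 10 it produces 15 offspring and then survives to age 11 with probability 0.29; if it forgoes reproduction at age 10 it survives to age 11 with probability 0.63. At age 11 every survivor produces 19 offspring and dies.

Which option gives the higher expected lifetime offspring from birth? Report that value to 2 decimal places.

12.10

breed at age 10: R₀ = 0.59 × (15 + 0.29 × 19) = 0.59 × 20.5100 = 12.1009
delay to age 11: R₀ = 0.59 × (0.63 × 19) = 0.59 × 11.9700 = 7.0623
Higher: breed at age 10 (12.1009).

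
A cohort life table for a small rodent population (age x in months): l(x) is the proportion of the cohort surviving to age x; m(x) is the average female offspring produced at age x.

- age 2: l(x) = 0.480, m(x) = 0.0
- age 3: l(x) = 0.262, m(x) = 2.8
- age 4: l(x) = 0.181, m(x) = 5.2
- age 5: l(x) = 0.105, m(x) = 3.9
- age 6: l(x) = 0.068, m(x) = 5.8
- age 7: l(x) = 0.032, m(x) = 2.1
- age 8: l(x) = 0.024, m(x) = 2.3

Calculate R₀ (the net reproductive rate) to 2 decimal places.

R₀ = Σ l(x) m(x):
  age 2: 0.480 × 0.0 = 0.0000
  age 3: 0.262 × 2.8 = 0.7336
  age 4: 0.181 × 5.2 = 0.9412
  age 5: 0.105 × 3.9 = 0.4095
  age 6: 0.068 × 5.8 = 0.3944
  age 7: 0.032 × 2.1 = 0.0672
  age 8: 0.024 × 2.3 = 0.0552
R₀ = 0.0000 + 0.7336 + 0.9412 + 0.4095 + 0.3944 + 0.0672 + 0.0552 = 2.6011

2.60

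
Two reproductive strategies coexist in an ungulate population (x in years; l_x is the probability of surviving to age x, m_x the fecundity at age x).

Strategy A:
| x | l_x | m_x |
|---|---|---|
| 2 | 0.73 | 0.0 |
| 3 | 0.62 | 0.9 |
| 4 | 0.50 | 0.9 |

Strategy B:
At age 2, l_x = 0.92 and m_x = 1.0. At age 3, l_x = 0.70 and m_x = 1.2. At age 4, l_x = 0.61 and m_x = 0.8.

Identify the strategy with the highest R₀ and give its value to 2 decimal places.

Strategy A: R₀ = 0.73×0.0 + 0.62×0.9 + 0.50×0.9 = 1.0080
Strategy B: R₀ = 0.92×1.0 + 0.70×1.2 + 0.61×0.8 = 2.2480
Highest R₀: strategy B with 2.2480.

2.25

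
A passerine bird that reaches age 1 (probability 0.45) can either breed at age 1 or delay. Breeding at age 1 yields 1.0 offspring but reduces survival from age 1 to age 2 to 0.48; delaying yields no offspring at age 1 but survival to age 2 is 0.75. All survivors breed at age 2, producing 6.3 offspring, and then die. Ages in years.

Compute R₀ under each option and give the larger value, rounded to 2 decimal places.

2.13

breed at age 1: R₀ = 0.45 × (1.0 + 0.48 × 6.3) = 0.45 × 4.0240 = 1.8108
delay to age 2: R₀ = 0.45 × (0.75 × 6.3) = 0.45 × 4.7250 = 2.1262
Higher: delay to age 2 (2.1262).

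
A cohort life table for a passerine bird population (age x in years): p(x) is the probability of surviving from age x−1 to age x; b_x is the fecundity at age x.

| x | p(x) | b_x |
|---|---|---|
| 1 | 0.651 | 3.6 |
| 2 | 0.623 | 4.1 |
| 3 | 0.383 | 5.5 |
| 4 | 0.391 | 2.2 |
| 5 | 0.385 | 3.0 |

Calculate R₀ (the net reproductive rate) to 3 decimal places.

Survivorship from birth: l_x = p_1·p_2·…·p_x.
  l_1 = 0.65100
  l_2 = 0.40557
  l_3 = 0.15533
  l_4 = 0.06074
  l_5 = 0.02338
R₀ = Σ l_x b_x:
  age 1: 0.65100 × 3.6 = 2.3436
  age 2: 0.40557 × 4.1 = 1.6628
  age 3: 0.15533 × 5.5 = 0.8543
  age 4: 0.06074 × 2.2 = 0.1336
  age 5: 0.02338 × 3.0 = 0.0701
R₀ = 2.3436 + 1.6628 + 0.8543 + 0.1336 + 0.0701 = 5.0645

5.065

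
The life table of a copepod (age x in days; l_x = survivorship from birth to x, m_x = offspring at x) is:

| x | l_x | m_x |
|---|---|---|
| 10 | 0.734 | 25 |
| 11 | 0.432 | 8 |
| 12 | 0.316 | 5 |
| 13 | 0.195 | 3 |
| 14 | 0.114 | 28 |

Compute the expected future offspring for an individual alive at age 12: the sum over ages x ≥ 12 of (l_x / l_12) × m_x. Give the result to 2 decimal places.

16.95

l_12 = 0.316. Conditional survival from age 12 to x is l_x / l_12.
  x=12: (0.316/0.316) × 5 = 5.0000
  x=13: (0.195/0.316) × 3 = 1.8513
  x=14: (0.114/0.316) × 28 = 10.1013
Sum = 5.0000 + 1.8513 + 10.1013 = 16.9525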